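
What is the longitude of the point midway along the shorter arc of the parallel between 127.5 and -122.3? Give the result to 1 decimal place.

Signed shortest Δλ from +127.5° to -122.3° is +110.2°.
Midpoint longitude = +127.5° + (+110.2°)/2 = +127.5° + 55.1° = +182.6°.
Normalise into (−180°, 180°]: -177.4°.
(The naïve average (+127.5 + -122.3)/2 = 2.6° is on the wrong side of the globe.)

-177.4°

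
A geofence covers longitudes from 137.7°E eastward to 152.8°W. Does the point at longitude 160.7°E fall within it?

Band width going east from +137.7° to -152.8°: ((-152.8 − 137.7) mod 360) = 69.5°.
Offset of +160.7° east of the west edge: ((160.7 − 137.7) mod 360) = 23.0°.
23.0° ≤ 69.5° ⇒ inside.

Yes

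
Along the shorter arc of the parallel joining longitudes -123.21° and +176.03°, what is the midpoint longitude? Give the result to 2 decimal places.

Signed shortest Δλ from -123.21° to +176.03° is -60.76°.
Midpoint longitude = -123.21° + (-60.76°)/2 = -123.21° − 30.38° = -153.59°.
(The naïve average (-123.21 + +176.03)/2 = 26.41° is on the wrong side of the globe.)

-153.59°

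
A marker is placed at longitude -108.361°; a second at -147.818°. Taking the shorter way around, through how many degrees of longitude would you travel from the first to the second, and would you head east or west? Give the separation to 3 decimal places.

39.457° west

Raw difference: -147.818 − -108.361 = -39.457°.
Normalise into (−180°, 180°]: -39.457° stays -39.457°.
Negative ⇒ the second point lies to the west; separation 39.457°.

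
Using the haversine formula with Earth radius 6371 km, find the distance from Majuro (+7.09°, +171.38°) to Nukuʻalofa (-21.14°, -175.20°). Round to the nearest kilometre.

3464 km

Δλ = -175.20 − 171.38 = -346.58°; wrapped into (−180°, 180°]: 13.42°.
Δφ = -21.14 − 7.09 = -28.23°.
a = sin²(Δφ/2) + cos φ₁ · cos φ₂ · sin²(Δλ/2) = 0.072108.
c = 2·atan2(√a, √(1−a)) = 0.54373 rad → d = 6371·c ≈ 3464.13 km.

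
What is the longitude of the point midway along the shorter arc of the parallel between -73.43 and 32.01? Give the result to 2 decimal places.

-20.71°

Signed shortest Δλ from -73.43° to +32.01° is +105.44°.
Midpoint longitude = -73.43° + (+105.44°)/2 = -73.43° + 52.72° = -20.71°.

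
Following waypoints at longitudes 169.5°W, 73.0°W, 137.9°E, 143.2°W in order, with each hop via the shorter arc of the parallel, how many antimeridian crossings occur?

2

Leg 1: -169.5° → -73.0°, shortest Δλ = 96.5° (east) — does not cross 180°.
Leg 2: -73.0° → +137.9°, shortest Δλ = -149.1° (west) — crosses 180°.
Leg 3: +137.9° → -143.2°, shortest Δλ = 78.9° (east) — crosses 180°.
Total crossings: 2.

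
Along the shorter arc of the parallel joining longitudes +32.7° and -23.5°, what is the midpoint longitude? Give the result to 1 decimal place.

+4.6°

Signed shortest Δλ from +32.7° to -23.5° is -56.2°.
Midpoint longitude = +32.7° + (-56.2°)/2 = +32.7° − 28.1° = +4.6°.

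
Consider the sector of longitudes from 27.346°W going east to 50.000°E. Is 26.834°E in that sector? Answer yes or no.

Yes

Band width going east from -27.346° to +50.000°: ((50.000 − -27.346) mod 360) = 77.346°.
Offset of +26.834° east of the west edge: ((26.834 − -27.346) mod 360) = 54.180°.
54.180° ≤ 77.346° ⇒ inside.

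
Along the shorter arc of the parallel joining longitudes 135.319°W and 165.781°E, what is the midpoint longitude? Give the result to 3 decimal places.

Signed shortest Δλ from -135.319° to +165.781° is -58.900°.
Midpoint longitude = -135.319° + (-58.900°)/2 = -135.319° − 29.450° = -164.769°.
(The naïve average (-135.319 + +165.781)/2 = 15.231° is on the wrong side of the globe.)

164.769°W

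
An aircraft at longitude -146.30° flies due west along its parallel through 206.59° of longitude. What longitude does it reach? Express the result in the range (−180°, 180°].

+7.11°

Start at -146.30°; shift −206.59° → -352.89°.
-352.89° lies outside (−180°, 180°]; add 360° → +7.11°.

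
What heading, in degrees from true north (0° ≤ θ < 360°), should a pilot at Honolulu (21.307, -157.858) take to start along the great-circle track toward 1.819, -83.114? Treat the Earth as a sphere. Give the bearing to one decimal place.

Δλ = -83.114 − -157.858 = 74.744°.
θ = atan2( sin Δλ · cos φ₂ , cos φ₁ · sin φ₂ − sin φ₁ · cos φ₂ · cos Δλ )
  = atan2(0.96427, -0.06599) = 93.915° → normalised to [0°, 360°): 93.915°.

93.9°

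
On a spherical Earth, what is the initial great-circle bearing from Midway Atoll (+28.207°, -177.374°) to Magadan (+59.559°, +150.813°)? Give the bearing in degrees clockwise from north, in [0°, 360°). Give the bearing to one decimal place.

334.4°

Δλ = 150.813 − -177.374 = 328.187°; wrapped into (−180°, 180°]: -31.813°.
θ = atan2( sin Δλ · cos φ₂ , cos φ₁ · sin φ₂ − sin φ₁ · cos φ₂ · cos Δλ )
  = atan2(-0.26708, 0.55627) = -25.647° → normalised to [0°, 360°): 334.353°.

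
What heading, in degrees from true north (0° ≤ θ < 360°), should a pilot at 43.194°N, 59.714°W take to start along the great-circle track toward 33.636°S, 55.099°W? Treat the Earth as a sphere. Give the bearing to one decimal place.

Δλ = -55.099 − -59.714 = 4.615°.
θ = atan2( sin Δλ · cos φ₂ , cos φ₁ · sin φ₂ − sin φ₁ · cos φ₂ · cos Δλ )
  = atan2(0.06699, -0.97185) = 176.057° → normalised to [0°, 360°): 176.057°.

176.1°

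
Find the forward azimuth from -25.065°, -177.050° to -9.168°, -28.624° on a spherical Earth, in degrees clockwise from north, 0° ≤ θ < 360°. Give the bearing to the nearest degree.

Δλ = -28.624 − -177.050 = 148.426°.
θ = atan2( sin Δλ · cos φ₂ , cos φ₁ · sin φ₂ − sin φ₁ · cos φ₂ · cos Δλ )
  = atan2(0.51691, -0.50065) = 134.084° → normalised to [0°, 360°): 134.084°.

134°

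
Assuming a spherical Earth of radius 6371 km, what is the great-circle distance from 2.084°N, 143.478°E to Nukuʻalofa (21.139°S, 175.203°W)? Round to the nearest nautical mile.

2799 nmi

Δλ = -175.203 − 143.478 = -318.681°; wrapped into (−180°, 180°]: 41.319°.
Δφ = -21.139 − 2.084 = -23.223°.
a = sin²(Δφ/2) + cos φ₁ · cos φ₂ · sin²(Δλ/2) = 0.156536.
c = 2·atan2(√a, √(1−a)) = 0.81354 rad → d = 6371·c ≈ 5183.08 km ≈ 2798.64 nmi.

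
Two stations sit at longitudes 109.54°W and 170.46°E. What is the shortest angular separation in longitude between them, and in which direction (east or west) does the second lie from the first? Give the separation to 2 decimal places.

80.00° west

Raw difference: 170.46 − -109.54 = 280.0°.
Normalise into (−180°, 180°]: 280.0° − 360° = -80.0°.
Negative ⇒ the second point lies to the west; separation 80.00°.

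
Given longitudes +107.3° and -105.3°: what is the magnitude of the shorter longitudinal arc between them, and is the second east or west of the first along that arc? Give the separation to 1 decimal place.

Raw difference: -105.3 − 107.3 = -212.6°.
Normalise into (−180°, 180°]: -212.6° + 360° = 147.4°.
Positive ⇒ the second point lies to the east; separation 147.4°.

147.4° east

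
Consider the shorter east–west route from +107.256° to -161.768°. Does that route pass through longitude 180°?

Yes

Naïve |-161.768 − 107.256| = 269.024° > 180°, so the shorter arc goes the other way round — across 180°.
Signed shortest Δλ = ((-161.768 − 107.256 + 180) mod 360) − 180 = 90.976°.
Going east by 90.976° from +107.256° passes through 180° before reaching -161.768°.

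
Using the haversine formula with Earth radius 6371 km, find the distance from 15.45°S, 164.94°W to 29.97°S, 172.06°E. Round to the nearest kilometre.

Δλ = 172.06 − -164.94 = 337.00°; wrapped into (−180°, 180°]: -23.00°.
Δφ = -29.97 − -15.45 = -14.52°.
a = sin²(Δφ/2) + cos φ₁ · cos φ₂ · sin²(Δλ/2) = 0.049158.
c = 2·atan2(√a, √(1−a)) = 0.44715 rad → d = 6371·c ≈ 2848.79 km.

2849 km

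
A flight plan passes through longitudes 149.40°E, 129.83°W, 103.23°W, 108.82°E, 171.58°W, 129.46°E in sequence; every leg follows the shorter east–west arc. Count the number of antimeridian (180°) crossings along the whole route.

Leg 1: +149.40° → -129.83°, shortest Δλ = 80.77° (east) — crosses 180°.
Leg 2: -129.83° → -103.23°, shortest Δλ = 26.6° (east) — does not cross 180°.
Leg 3: -103.23° → +108.82°, shortest Δλ = -147.95° (west) — crosses 180°.
Leg 4: +108.82° → -171.58°, shortest Δλ = 79.6° (east) — crosses 180°.
Leg 5: -171.58° → +129.46°, shortest Δλ = -58.96° (west) — crosses 180°.
Total crossings: 4.

4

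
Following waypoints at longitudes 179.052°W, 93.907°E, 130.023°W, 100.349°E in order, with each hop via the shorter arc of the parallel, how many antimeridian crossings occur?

Leg 1: -179.052° → +93.907°, shortest Δλ = -87.041° (west) — crosses 180°.
Leg 2: +93.907° → -130.023°, shortest Δλ = 136.07° (east) — crosses 180°.
Leg 3: -130.023° → +100.349°, shortest Δλ = -129.628° (west) — crosses 180°.
Total crossings: 3.

3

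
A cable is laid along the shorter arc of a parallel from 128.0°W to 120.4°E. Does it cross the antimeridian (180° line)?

Naïve |120.4 − -128.0| = 248.4° > 180°, so the shorter arc goes the other way round — across 180°.
Signed shortest Δλ = ((120.4 − -128.0 + 180) mod 360) − 180 = -111.6°.
Going west by 111.6° from -128.0° passes through 180° before reaching +120.4°.

Yes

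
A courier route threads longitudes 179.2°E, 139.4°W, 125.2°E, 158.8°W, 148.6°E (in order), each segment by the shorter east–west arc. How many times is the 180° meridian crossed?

4

Leg 1: +179.2° → -139.4°, shortest Δλ = 41.4° (east) — crosses 180°.
Leg 2: -139.4° → +125.2°, shortest Δλ = -95.4° (west) — crosses 180°.
Leg 3: +125.2° → -158.8°, shortest Δλ = 76.0° (east) — crosses 180°.
Leg 4: -158.8° → +148.6°, shortest Δλ = -52.6° (west) — crosses 180°.
Total crossings: 4.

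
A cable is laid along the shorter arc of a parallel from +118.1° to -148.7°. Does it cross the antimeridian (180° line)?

Yes

Naïve |-148.7 − 118.1| = 266.8° > 180°, so the shorter arc goes the other way round — across 180°.
Signed shortest Δλ = ((-148.7 − 118.1 + 180) mod 360) − 180 = 93.2°.
Going east by 93.2° from +118.1° passes through 180° before reaching -148.7°.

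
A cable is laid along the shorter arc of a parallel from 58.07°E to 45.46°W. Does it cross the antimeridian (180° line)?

Signed shortest Δλ = ((-45.46 − 58.07 + 180) mod 360) − 180 = -103.53°.
Going west by 103.53° from +58.07° reaches -45.46° without touching 180°.

No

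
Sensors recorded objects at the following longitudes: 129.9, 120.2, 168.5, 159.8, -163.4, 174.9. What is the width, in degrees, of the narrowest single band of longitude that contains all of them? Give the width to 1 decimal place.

76.4°

Sort the longitudes: -163.4°, +120.2°, +129.9°, +159.8°, +168.5°, +174.9°.
Eastward gaps between consecutive values (wrapping around): 283.6°, 9.7°, 29.9°, 8.7°, 6.4°, 21.7°.
Largest gap = 283.6° ⇒ minimal covering band is its complement: 360° − 283.6° = 76.4°.
Band runs from +120.2° eastward to -163.4°, crossing the antimeridian.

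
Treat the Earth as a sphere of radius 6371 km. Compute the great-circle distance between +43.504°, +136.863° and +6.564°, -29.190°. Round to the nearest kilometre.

14273 km

Δλ = -29.190 − 136.863 = -166.053°.
Δφ = 6.564 − 43.504 = -36.940°.
a = sin²(Δφ/2) + cos φ₁ · cos φ₂ · sin²(Δλ/2) = 0.810317.
c = 2·atan2(√a, √(1−a)) = 2.24035 rad → d = 6371·c ≈ 14273.26 km.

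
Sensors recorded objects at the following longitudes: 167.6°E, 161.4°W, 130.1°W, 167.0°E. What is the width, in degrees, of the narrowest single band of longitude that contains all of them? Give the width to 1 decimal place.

Sort the longitudes: -161.4°, -130.1°, +167.0°, +167.6°.
Eastward gaps between consecutive values (wrapping around): 31.3°, 297.1°, 0.6°, 31.0°.
Largest gap = 297.1° ⇒ minimal covering band is its complement: 360° − 297.1° = 62.9°.
Band runs from +167.0° eastward to -130.1°, crossing the antimeridian.

62.9°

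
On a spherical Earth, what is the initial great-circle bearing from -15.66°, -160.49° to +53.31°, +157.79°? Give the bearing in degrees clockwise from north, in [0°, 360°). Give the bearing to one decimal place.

Δλ = 157.79 − -160.49 = 318.28°; wrapped into (−180°, 180°]: -41.72°.
θ = atan2( sin Δλ · cos φ₂ , cos φ₁ · sin φ₂ − sin φ₁ · cos φ₂ · cos Δλ )
  = atan2(-0.39762, 0.89249) = -24.014° → normalised to [0°, 360°): 335.986°.

336.0°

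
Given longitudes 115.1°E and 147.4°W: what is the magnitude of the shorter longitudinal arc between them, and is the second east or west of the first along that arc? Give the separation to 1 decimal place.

97.5° east

Raw difference: -147.4 − 115.1 = -262.5°.
Normalise into (−180°, 180°]: -262.5° + 360° = 97.5°.
Positive ⇒ the second point lies to the east; separation 97.5°.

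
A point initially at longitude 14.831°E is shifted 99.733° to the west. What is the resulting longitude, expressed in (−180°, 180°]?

84.902°W

Start at +14.831°; shift −99.733° → -84.902°.
-84.902° already lies in (−180°, 180°].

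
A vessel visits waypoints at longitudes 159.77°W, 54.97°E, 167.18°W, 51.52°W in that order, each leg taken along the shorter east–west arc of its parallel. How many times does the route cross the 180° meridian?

2

Leg 1: -159.77° → +54.97°, shortest Δλ = -145.26° (west) — crosses 180°.
Leg 2: +54.97° → -167.18°, shortest Δλ = 137.85° (east) — crosses 180°.
Leg 3: -167.18° → -51.52°, shortest Δλ = 115.66° (east) — does not cross 180°.
Total crossings: 2.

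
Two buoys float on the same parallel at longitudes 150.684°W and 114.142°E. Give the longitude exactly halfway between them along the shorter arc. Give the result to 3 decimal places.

161.729°E

Signed shortest Δλ from -150.684° to +114.142° is -95.174°.
Midpoint longitude = -150.684° + (-95.174°)/2 = -150.684° − 47.587° = -198.271°.
Normalise into (−180°, 180°]: +161.729°.
(The naïve average (-150.684 + +114.142)/2 = -18.271° is on the wrong side of the globe.)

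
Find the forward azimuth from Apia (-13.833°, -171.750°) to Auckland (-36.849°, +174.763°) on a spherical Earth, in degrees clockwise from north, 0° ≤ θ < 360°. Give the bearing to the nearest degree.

205°

Δλ = 174.763 − -171.750 = 346.513°; wrapped into (−180°, 180°]: -13.487°.
θ = atan2( sin Δλ · cos φ₂ , cos φ₁ · sin φ₂ − sin φ₁ · cos φ₂ · cos Δλ )
  = atan2(-0.18663, -0.39626) = -154.781° → normalised to [0°, 360°): 205.219°.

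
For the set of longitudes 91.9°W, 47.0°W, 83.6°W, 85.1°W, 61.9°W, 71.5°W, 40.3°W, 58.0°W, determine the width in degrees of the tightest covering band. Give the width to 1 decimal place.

51.6°

Sort the longitudes: -91.9°, -85.1°, -83.6°, -71.5°, -61.9°, -58.0°, -47.0°, -40.3°.
Eastward gaps between consecutive values (wrapping around): 6.8°, 1.5°, 12.1°, 9.6°, 3.9°, 11.0°, 6.7°, 308.4°.
Largest gap = 308.4° ⇒ minimal covering band is its complement: 360° − 308.4° = 51.6°.
Band runs from -91.9° eastward to -40.3°.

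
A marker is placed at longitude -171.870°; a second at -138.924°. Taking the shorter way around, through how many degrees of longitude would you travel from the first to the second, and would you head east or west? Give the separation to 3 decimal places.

32.946° east

Raw difference: -138.924 − -171.870 = 32.946°.
Normalise into (−180°, 180°]: 32.946° stays 32.946°.
Positive ⇒ the second point lies to the east; separation 32.946°.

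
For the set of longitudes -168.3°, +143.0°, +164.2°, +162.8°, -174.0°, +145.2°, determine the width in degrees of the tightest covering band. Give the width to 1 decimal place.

48.7°

Sort the longitudes: -174.0°, -168.3°, +143.0°, +145.2°, +162.8°, +164.2°.
Eastward gaps between consecutive values (wrapping around): 5.7°, 311.3°, 2.2°, 17.6°, 1.4°, 21.8°.
Largest gap = 311.3° ⇒ minimal covering band is its complement: 360° − 311.3° = 48.7°.
Band runs from +143.0° eastward to -168.3°, crossing the antimeridian.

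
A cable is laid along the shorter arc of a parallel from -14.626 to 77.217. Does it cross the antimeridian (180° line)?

Signed shortest Δλ = ((77.217 − -14.626 + 180) mod 360) − 180 = 91.843°.
Going east by 91.843° from -14.626° reaches +77.217° without touching 180°.

No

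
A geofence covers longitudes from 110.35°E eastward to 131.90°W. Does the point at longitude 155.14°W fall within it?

Band width going east from +110.35° to -131.90°: ((-131.90 − 110.35) mod 360) = 117.75°.
Offset of -155.14° east of the west edge: ((-155.14 − 110.35) mod 360) = 94.51°.
94.51° ≤ 117.75° ⇒ inside.

Yes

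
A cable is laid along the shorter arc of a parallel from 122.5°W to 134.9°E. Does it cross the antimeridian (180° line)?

Yes

Naïve |134.9 − -122.5| = 257.4° > 180°, so the shorter arc goes the other way round — across 180°.
Signed shortest Δλ = ((134.9 − -122.5 + 180) mod 360) − 180 = -102.6°.
Going west by 102.6° from -122.5° passes through 180° before reaching +134.9°.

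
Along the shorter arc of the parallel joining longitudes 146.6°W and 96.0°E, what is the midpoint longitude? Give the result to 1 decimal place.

154.7°E

Signed shortest Δλ from -146.6° to +96.0° is -117.4°.
Midpoint longitude = -146.6° + (-117.4°)/2 = -146.6° − 58.7° = -205.3°.
Normalise into (−180°, 180°]: +154.7°.
(The naïve average (-146.6 + +96.0)/2 = -25.3° is on the wrong side of the globe.)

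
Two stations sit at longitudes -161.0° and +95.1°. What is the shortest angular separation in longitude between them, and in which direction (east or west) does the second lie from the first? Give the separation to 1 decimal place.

Raw difference: 95.1 − -161.0 = 256.1°.
Normalise into (−180°, 180°]: 256.1° − 360° = -103.9°.
Negative ⇒ the second point lies to the west; separation 103.9°.

103.9° west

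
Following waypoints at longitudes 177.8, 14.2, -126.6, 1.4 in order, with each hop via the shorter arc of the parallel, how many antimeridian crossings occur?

Leg 1: +177.8° → +14.2°, shortest Δλ = -163.6° (west) — does not cross 180°.
Leg 2: +14.2° → -126.6°, shortest Δλ = -140.8° (west) — does not cross 180°.
Leg 3: -126.6° → +1.4°, shortest Δλ = 128.0° (east) — does not cross 180°.
Total crossings: 0.

0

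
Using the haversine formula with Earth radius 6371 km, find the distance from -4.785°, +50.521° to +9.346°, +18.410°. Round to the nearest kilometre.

3890 km

Δλ = 18.410 − 50.521 = -32.111°.
Δφ = 9.346 − -4.785 = 14.131°.
a = sin²(Δφ/2) + cos φ₁ · cos φ₂ · sin²(Δλ/2) = 0.090342.
c = 2·atan2(√a, √(1−a)) = 0.61058 rad → d = 6371·c ≈ 3889.99 km.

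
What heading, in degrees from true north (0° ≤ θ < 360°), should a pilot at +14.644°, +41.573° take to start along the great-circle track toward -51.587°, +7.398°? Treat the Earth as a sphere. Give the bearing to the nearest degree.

Δλ = 7.398 − 41.573 = -34.175°.
θ = atan2( sin Δλ · cos φ₂ , cos φ₁ · sin φ₂ − sin φ₁ · cos φ₂ · cos Δλ )
  = atan2(-0.34901, -0.88805) = -158.545° → normalised to [0°, 360°): 201.455°.

201°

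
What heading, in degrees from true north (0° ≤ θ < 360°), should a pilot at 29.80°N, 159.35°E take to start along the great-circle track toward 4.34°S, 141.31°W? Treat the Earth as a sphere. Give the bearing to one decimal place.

110.4°

Δλ = -141.31 − 159.35 = -300.66°; wrapped into (−180°, 180°]: 59.34°.
θ = atan2( sin Δλ · cos φ₂ , cos φ₁ · sin φ₂ − sin φ₁ · cos φ₂ · cos Δλ )
  = atan2(0.85774, -0.31837) = 110.363° → normalised to [0°, 360°): 110.363°.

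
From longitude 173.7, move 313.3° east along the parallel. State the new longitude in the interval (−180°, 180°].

Start at +173.7°; shift +313.3° → +487.0°.
+487.0° lies outside (−180°, 180°]; subtract 360° → +127.0°.

+127.0°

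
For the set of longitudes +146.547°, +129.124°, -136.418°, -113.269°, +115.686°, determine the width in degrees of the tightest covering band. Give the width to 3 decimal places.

131.045°

Sort the longitudes: -136.418°, -113.269°, +115.686°, +129.124°, +146.547°.
Eastward gaps between consecutive values (wrapping around): 23.149°, 228.955°, 13.438°, 17.423°, 77.035°.
Largest gap = 228.955° ⇒ minimal covering band is its complement: 360° − 228.955° = 131.045°.
Band runs from +115.686° eastward to -113.269°, crossing the antimeridian.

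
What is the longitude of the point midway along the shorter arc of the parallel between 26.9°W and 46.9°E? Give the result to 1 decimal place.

Signed shortest Δλ from -26.9° to +46.9° is +73.8°.
Midpoint longitude = -26.9° + (+73.8°)/2 = -26.9° + 36.9° = +10.0°.

10.0°E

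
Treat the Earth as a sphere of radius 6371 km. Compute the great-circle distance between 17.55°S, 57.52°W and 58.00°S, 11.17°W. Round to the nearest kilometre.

Δλ = -11.17 − -57.52 = 46.35°.
Δφ = -58.00 − -17.55 = -40.45°.
a = sin²(Δφ/2) + cos φ₁ · cos φ₂ · sin²(Δλ/2) = 0.197765.
c = 2·atan2(√a, √(1−a)) = 0.92170 rad → d = 6371·c ≈ 5872.12 km.

5872 km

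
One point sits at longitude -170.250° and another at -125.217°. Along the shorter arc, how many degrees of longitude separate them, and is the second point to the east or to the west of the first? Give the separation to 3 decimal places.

45.033° east

Raw difference: -125.217 − -170.250 = 45.033°.
Normalise into (−180°, 180°]: 45.033° stays 45.033°.
Positive ⇒ the second point lies to the east; separation 45.033°.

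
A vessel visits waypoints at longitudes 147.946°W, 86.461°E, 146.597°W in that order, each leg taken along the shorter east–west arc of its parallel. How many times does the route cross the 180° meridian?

Leg 1: -147.946° → +86.461°, shortest Δλ = -125.593° (west) — crosses 180°.
Leg 2: +86.461° → -146.597°, shortest Δλ = 126.942° (east) — crosses 180°.
Total crossings: 2.

2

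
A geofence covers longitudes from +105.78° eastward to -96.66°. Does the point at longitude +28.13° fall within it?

No

Band width going east from +105.78° to -96.66°: ((-96.66 − 105.78) mod 360) = 157.56°.
Offset of +28.13° east of the west edge: ((28.13 − 105.78) mod 360) = 282.35°.
282.35° > 157.56° ⇒ outside.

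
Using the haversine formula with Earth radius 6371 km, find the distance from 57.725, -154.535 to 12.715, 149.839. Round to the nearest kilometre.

Δλ = 149.839 − -154.535 = 304.374°; wrapped into (−180°, 180°]: -55.626°.
Δφ = 12.715 − 57.725 = -45.010°.
a = sin²(Δφ/2) + cos φ₁ · cos φ₂ · sin²(Δλ/2) = 0.259908.
c = 2·atan2(√a, √(1−a)) = 1.06993 rad → d = 6371·c ≈ 6816.53 km.

6817 km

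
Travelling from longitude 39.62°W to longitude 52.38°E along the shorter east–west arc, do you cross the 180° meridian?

Signed shortest Δλ = ((52.38 − -39.62 + 180) mod 360) − 180 = 92.0°.
Going east by 92.0° from -39.62° reaches +52.38° without touching 180°.

No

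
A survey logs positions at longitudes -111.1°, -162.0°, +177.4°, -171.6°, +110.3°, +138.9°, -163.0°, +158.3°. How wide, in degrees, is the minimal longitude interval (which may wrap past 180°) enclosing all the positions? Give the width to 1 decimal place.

Sort the longitudes: -171.6°, -163.0°, -162.0°, -111.1°, +110.3°, +138.9°, +158.3°, +177.4°.
Eastward gaps between consecutive values (wrapping around): 8.6°, 1.0°, 50.9°, 221.4°, 28.6°, 19.4°, 19.1°, 11.0°.
Largest gap = 221.4° ⇒ minimal covering band is its complement: 360° − 221.4° = 138.6°.
Band runs from +110.3° eastward to -111.1°, crossing the antimeridian.

138.6°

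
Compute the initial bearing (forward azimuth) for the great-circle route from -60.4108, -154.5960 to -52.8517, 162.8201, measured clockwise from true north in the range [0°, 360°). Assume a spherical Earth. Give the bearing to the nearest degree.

269°

Δλ = 162.8201 − -154.5960 = 317.4161°; wrapped into (−180°, 180°]: -42.5839°.
θ = atan2( sin Δλ · cos φ₂ , cos φ₁ · sin φ₂ − sin φ₁ · cos φ₂ · cos Δλ )
  = atan2(-0.40863, -0.00693) = -90.972° → normalised to [0°, 360°): 269.028°.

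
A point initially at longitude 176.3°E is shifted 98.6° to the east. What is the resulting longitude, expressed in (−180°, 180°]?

Start at +176.3°; shift +98.6° → +274.9°.
+274.9° lies outside (−180°, 180°]; subtract 360° → -85.1°.

85.1°W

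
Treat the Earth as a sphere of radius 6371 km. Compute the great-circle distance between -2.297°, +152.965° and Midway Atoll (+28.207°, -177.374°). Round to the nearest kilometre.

4641 km

Δλ = -177.374 − 152.965 = -330.339°; wrapped into (−180°, 180°]: 29.661°.
Δφ = 28.207 − -2.297 = 30.504°.
a = sin²(Δφ/2) + cos φ₁ · cos φ₂ · sin²(Δλ/2) = 0.126892.
c = 2·atan2(√a, √(1−a)) = 0.72844 rad → d = 6371·c ≈ 4640.87 km.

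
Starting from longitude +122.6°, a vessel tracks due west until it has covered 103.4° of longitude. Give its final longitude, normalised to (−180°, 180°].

Start at +122.6°; shift −103.4° → +19.2°.
+19.2° already lies in (−180°, 180°].

+19.2°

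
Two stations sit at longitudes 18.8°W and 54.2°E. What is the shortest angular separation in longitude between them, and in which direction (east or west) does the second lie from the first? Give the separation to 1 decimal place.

Raw difference: 54.2 − -18.8 = 73.0°.
Normalise into (−180°, 180°]: 73.0° stays 73.0°.
Positive ⇒ the second point lies to the east; separation 73.0°.

73.0° east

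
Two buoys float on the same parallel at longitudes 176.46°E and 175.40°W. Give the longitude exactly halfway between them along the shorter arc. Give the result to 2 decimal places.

Signed shortest Δλ from +176.46° to -175.40° is +8.14°.
Midpoint longitude = +176.46° + (+8.14°)/2 = +176.46° + 4.07° = +180.53°.
Normalise into (−180°, 180°]: -179.47°.
(The naïve average (+176.46 + -175.40)/2 = 0.53° is on the wrong side of the globe.)

179.47°W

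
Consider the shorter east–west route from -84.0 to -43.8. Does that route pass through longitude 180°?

Signed shortest Δλ = ((-43.8 − -84.0 + 180) mod 360) − 180 = 40.2°.
Going east by 40.2° from -84.0° reaches -43.8° without touching 180°.

No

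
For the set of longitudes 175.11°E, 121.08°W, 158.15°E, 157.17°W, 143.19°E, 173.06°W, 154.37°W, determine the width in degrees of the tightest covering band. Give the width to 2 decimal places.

Sort the longitudes: -173.06°, -157.17°, -154.37°, -121.08°, +143.19°, +158.15°, +175.11°.
Eastward gaps between consecutive values (wrapping around): 15.89°, 2.80°, 33.29°, 264.27°, 14.96°, 16.96°, 11.83°.
Largest gap = 264.27° ⇒ minimal covering band is its complement: 360° − 264.27° = 95.73°.
Band runs from +143.19° eastward to -121.08°, crossing the antimeridian.

95.73°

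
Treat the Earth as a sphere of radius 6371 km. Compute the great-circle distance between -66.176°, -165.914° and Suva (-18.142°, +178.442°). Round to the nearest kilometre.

Δλ = 178.442 − -165.914 = 344.356°; wrapped into (−180°, 180°]: -15.644°.
Δφ = -18.142 − -66.176 = 48.034°.
a = sin²(Δφ/2) + cos φ₁ · cos φ₂ · sin²(Δλ/2) = 0.172765.
c = 2·atan2(√a, √(1−a)) = 0.85731 rad → d = 6371·c ≈ 5461.95 km.

5462 km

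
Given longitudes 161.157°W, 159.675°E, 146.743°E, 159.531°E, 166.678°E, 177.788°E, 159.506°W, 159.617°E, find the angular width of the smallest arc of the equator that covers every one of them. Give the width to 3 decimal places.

Sort the longitudes: -161.157°, -159.506°, +146.743°, +159.531°, +159.617°, +159.675°, +166.678°, +177.788°.
Eastward gaps between consecutive values (wrapping around): 1.651°, 306.249°, 12.788°, 0.086°, 0.058°, 7.003°, 11.110°, 21.055°.
Largest gap = 306.249° ⇒ minimal covering band is its complement: 360° − 306.249° = 53.751°.
Band runs from +146.743° eastward to -159.506°, crossing the antimeridian.

53.751°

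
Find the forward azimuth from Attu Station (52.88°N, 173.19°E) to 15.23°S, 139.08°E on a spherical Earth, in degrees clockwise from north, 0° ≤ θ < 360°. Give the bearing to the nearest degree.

214°

Δλ = 139.08 − 173.19 = -34.11°.
θ = atan2( sin Δλ · cos φ₂ , cos φ₁ · sin φ₂ − sin φ₁ · cos φ₂ · cos Δλ )
  = atan2(-0.54109, -0.79554) = -145.778° → normalised to [0°, 360°): 214.222°.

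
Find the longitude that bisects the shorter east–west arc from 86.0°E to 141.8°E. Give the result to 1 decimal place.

Signed shortest Δλ from +86.0° to +141.8° is +55.8°.
Midpoint longitude = +86.0° + (+55.8°)/2 = +86.0° + 27.9° = +113.9°.

113.9°E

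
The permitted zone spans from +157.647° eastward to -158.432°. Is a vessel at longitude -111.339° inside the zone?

No

Band width going east from +157.647° to -158.432°: ((-158.432 − 157.647) mod 360) = 43.921°.
Offset of -111.339° east of the west edge: ((-111.339 − 157.647) mod 360) = 91.014°.
91.014° > 43.921° ⇒ outside.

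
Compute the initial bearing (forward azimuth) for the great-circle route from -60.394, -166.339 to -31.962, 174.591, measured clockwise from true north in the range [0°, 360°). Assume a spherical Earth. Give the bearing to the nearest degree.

328°

Δλ = 174.591 − -166.339 = 340.930°; wrapped into (−180°, 180°]: -19.070°.
θ = atan2( sin Δλ · cos φ₂ , cos φ₁ · sin φ₂ − sin φ₁ · cos φ₂ · cos Δλ )
  = atan2(-0.27719, 0.43563) = -32.468° → normalised to [0°, 360°): 327.532°.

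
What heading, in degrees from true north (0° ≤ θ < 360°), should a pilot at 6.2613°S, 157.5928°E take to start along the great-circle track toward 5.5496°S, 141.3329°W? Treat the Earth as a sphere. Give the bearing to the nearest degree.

Δλ = -141.3329 − 157.5928 = -298.9257°; wrapped into (−180°, 180°]: 61.0743°.
θ = atan2( sin Δλ · cos φ₂ , cos φ₁ · sin φ₂ − sin φ₁ · cos φ₂ · cos Δλ )
  = atan2(0.87115, -0.04363) = 92.867° → normalised to [0°, 360°): 92.867°.

93°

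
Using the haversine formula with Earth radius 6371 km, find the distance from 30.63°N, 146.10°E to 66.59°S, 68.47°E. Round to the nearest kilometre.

Δλ = 68.47 − 146.10 = -77.63°.
Δφ = -66.59 − 30.63 = -97.22°.
a = sin²(Δφ/2) + cos φ₁ · cos φ₂ · sin²(Δλ/2) = 0.697158.
c = 2·atan2(√a, √(1−a)) = 1.97612 rad → d = 6371·c ≈ 12589.86 km.

12590 km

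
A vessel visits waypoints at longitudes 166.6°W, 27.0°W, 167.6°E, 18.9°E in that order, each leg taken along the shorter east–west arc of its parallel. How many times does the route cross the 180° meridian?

Leg 1: -166.6° → -27.0°, shortest Δλ = 139.6° (east) — does not cross 180°.
Leg 2: -27.0° → +167.6°, shortest Δλ = -165.4° (west) — crosses 180°.
Leg 3: +167.6° → +18.9°, shortest Δλ = -148.7° (west) — does not cross 180°.
Total crossings: 1.

1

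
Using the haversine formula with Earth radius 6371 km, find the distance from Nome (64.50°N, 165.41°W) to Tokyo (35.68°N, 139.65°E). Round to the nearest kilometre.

4819 km

Δλ = 139.65 − -165.41 = 305.06°; wrapped into (−180°, 180°]: -54.94°.
Δφ = 35.68 − 64.50 = -28.82°.
a = sin²(Δφ/2) + cos φ₁ · cos φ₂ · sin²(Δλ/2) = 0.136341.
c = 2·atan2(√a, √(1−a)) = 0.75639 rad → d = 6371·c ≈ 4818.96 km.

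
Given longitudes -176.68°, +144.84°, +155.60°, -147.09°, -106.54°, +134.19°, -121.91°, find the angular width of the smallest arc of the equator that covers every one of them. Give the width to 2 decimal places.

119.27°

Sort the longitudes: -176.68°, -147.09°, -121.91°, -106.54°, +134.19°, +144.84°, +155.60°.
Eastward gaps between consecutive values (wrapping around): 29.59°, 25.18°, 15.37°, 240.73°, 10.65°, 10.76°, 27.72°.
Largest gap = 240.73° ⇒ minimal covering band is its complement: 360° − 240.73° = 119.27°.
Band runs from +134.19° eastward to -106.54°, crossing the antimeridian.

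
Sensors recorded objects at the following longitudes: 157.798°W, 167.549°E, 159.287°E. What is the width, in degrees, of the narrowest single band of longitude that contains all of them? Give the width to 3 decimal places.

Sort the longitudes: -157.798°, +159.287°, +167.549°.
Eastward gaps between consecutive values (wrapping around): 317.085°, 8.262°, 34.653°.
Largest gap = 317.085° ⇒ minimal covering band is its complement: 360° − 317.085° = 42.915°.
Band runs from +159.287° eastward to -157.798°, crossing the antimeridian.

42.915°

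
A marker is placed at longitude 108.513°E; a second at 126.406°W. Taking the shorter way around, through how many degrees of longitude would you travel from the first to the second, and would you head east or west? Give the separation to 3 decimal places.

125.081° east

Raw difference: -126.406 − 108.513 = -234.919°.
Normalise into (−180°, 180°]: -234.919° + 360° = 125.081°.
Positive ⇒ the second point lies to the east; separation 125.081°.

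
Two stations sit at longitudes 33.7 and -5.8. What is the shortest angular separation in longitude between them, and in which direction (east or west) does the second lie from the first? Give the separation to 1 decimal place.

39.5° west

Raw difference: -5.8 − 33.7 = -39.5°.
Normalise into (−180°, 180°]: -39.5° stays -39.5°.
Negative ⇒ the second point lies to the west; separation 39.5°.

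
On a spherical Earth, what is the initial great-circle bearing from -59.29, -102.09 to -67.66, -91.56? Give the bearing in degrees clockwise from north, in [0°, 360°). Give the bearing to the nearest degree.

Δλ = -91.56 − -102.09 = 10.53°.
θ = atan2( sin Δλ · cos φ₂ , cos φ₁ · sin φ₂ − sin φ₁ · cos φ₂ · cos Δλ )
  = atan2(0.06946, -0.15107) = 155.306° → normalised to [0°, 360°): 155.306°.

155°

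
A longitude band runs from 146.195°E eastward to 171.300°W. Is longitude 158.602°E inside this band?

Band width going east from +146.195° to -171.300°: ((-171.300 − 146.195) mod 360) = 42.505°.
Offset of +158.602° east of the west edge: ((158.602 − 146.195) mod 360) = 12.407°.
12.407° ≤ 42.505° ⇒ inside.

Yes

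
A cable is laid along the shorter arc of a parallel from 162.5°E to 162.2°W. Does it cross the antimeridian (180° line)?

Yes

Naïve |-162.2 − 162.5| = 324.7° > 180°, so the shorter arc goes the other way round — across 180°.
Signed shortest Δλ = ((-162.2 − 162.5 + 180) mod 360) − 180 = 35.3°.
Going east by 35.3° from +162.5° passes through 180° before reaching -162.2°.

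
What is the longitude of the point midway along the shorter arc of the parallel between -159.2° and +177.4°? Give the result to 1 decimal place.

Signed shortest Δλ from -159.2° to +177.4° is -23.4°.
Midpoint longitude = -159.2° + (-23.4°)/2 = -159.2° − 11.7° = -170.9°.
(The naïve average (-159.2 + +177.4)/2 = 9.1° is on the wrong side of the globe.)

-170.9°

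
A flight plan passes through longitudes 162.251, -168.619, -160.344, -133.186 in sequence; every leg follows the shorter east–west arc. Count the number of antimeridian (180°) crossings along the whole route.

Leg 1: +162.251° → -168.619°, shortest Δλ = 29.13° (east) — crosses 180°.
Leg 2: -168.619° → -160.344°, shortest Δλ = 8.275° (east) — does not cross 180°.
Leg 3: -160.344° → -133.186°, shortest Δλ = 27.158° (east) — does not cross 180°.
Total crossings: 1.

1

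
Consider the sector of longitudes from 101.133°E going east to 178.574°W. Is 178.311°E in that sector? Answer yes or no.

Band width going east from +101.133° to -178.574°: ((-178.574 − 101.133) mod 360) = 80.293°.
Offset of +178.311° east of the west edge: ((178.311 − 101.133) mod 360) = 77.178°.
77.178° ≤ 80.293° ⇒ inside.

Yes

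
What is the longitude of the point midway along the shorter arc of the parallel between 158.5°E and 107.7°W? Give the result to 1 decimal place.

154.6°W

Signed shortest Δλ from +158.5° to -107.7° is +93.8°.
Midpoint longitude = +158.5° + (+93.8°)/2 = +158.5° + 46.9° = +205.4°.
Normalise into (−180°, 180°]: -154.6°.
(The naïve average (+158.5 + -107.7)/2 = 25.4° is on the wrong side of the globe.)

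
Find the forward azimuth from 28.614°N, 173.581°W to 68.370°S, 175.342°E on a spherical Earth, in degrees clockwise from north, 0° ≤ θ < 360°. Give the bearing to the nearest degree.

184°

Δλ = 175.342 − -173.581 = 348.923°; wrapped into (−180°, 180°]: -11.077°.
θ = atan2( sin Δλ · cos φ₂ , cos φ₁ · sin φ₂ − sin φ₁ · cos φ₂ · cos Δλ )
  = atan2(-0.07082, -0.98929) = -175.905° → normalised to [0°, 360°): 184.095°.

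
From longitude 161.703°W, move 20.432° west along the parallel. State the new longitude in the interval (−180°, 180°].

177.865°E

Start at -161.703°; shift −20.432° → -182.135°.
-182.135° lies outside (−180°, 180°]; add 360° → +177.865°.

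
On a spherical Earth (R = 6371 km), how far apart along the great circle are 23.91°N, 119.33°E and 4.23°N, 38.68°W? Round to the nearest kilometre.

16083 km

Δλ = -38.68 − 119.33 = -158.01°.
Δφ = 4.23 − 23.91 = -19.68°.
a = sin²(Δφ/2) + cos φ₁ · cos φ₂ · sin²(Δλ/2) = 0.907736.
c = 2·atan2(√a, √(1−a)) = 2.52434 rad → d = 6371·c ≈ 16082.57 km.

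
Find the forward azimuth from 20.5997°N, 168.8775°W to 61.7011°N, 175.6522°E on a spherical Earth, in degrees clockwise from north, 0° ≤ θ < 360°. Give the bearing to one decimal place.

Δλ = 175.6522 − -168.8775 = 344.5297°; wrapped into (−180°, 180°]: -15.4703°.
θ = atan2( sin Δλ · cos φ₂ , cos φ₁ · sin φ₂ − sin φ₁ · cos φ₂ · cos Δλ )
  = atan2(-0.12645, 0.66344) = -10.791° → normalised to [0°, 360°): 349.209°.

349.2°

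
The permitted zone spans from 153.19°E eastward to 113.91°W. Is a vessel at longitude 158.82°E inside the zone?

Band width going east from +153.19° to -113.91°: ((-113.91 − 153.19) mod 360) = 92.90°.
Offset of +158.82° east of the west edge: ((158.82 − 153.19) mod 360) = 5.63°.
5.63° ≤ 92.90° ⇒ inside.

Yes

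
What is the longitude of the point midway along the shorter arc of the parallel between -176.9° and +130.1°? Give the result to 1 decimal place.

+156.6°

Signed shortest Δλ from -176.9° to +130.1° is -53.0°.
Midpoint longitude = -176.9° + (-53.0°)/2 = -176.9° − 26.5° = -203.4°.
Normalise into (−180°, 180°]: +156.6°.
(The naïve average (-176.9 + +130.1)/2 = -23.4° is on the wrong side of the globe.)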